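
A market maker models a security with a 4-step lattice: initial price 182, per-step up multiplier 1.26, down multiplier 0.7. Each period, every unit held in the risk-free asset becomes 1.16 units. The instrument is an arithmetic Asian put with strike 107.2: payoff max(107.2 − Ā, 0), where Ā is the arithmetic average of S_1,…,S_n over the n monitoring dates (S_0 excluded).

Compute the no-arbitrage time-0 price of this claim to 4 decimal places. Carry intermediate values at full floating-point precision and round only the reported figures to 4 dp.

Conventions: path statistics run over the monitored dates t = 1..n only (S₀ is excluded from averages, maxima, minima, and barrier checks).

With p* = (R−d)/(u−d) = 0.8214, sum probability × payoff across the paths and divide by R^4.
Enumerate all 2^4 = 16 price paths (U = up ×1.26, D = down ×0.7); each path with k up-moves has probability p*^k·(1−p*)^(4−k).
DDDD: Ā=80.6761, payoff=26.5239, prob=0.001017
UDDD: Ā=145.2169, payoff=0.0000, prob=0.004677
DUDD: Ā=119.7369, payoff=0.0000, prob=0.004677
UUDD: Ā=215.5264, payoff=0.0000, prob=0.021516
DDUD: Ā=101.9009, payoff=5.2991, prob=0.004677
UDUD: Ā=183.4216, payoff=0.0000, prob=0.021516
DUUD: Ā=157.9416, payoff=0.0000, prob=0.021516
UUUD: Ā=284.2949, payoff=0.0000, prob=0.098974
DDDU: Ā=89.4157, payoff=17.7843, prob=0.004677
UDDU: Ā=160.9482, payoff=0.0000, prob=0.021516
DUDU: Ā=135.4682, payoff=0.0000, prob=0.021516
UUDU: Ā=243.8428, payoff=0.0000, prob=0.098974
DDUU: Ā=117.6322, payoff=0.0000, prob=0.021516
UDUU: Ā=211.7380, payoff=0.0000, prob=0.098974
DUUU: Ā=186.2580, payoff=0.0000, prob=0.098974
UUUU: Ā=335.2645, payoff=0.0000, prob=0.455281
Price = Σ prob·payoff / R^4 = 0.134941 / 1.810639 = 0.0745

price = 0.0745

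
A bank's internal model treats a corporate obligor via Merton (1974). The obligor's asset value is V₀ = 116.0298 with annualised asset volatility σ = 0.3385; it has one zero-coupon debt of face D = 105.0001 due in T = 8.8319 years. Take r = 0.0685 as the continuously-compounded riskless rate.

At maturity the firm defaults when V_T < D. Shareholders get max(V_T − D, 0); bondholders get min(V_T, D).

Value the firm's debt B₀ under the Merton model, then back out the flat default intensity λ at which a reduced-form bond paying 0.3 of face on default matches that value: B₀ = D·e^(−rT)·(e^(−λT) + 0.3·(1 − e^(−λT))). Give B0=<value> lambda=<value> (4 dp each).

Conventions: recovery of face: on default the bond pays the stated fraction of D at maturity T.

B0=46.4314 lambda=0.0359

Work the structural quantities from V₀ = 116.0298 against face 105.0001:
d₁ = [ln(V₀/D) + (r + σ²/2)T] / (σ√T)
   = [ln(116.0298/105.0001) + (0.0685 + 0.5·0.3385²)·8.8319] / (0.3385·√8.8319)
   = [0.099886 + 1.110975] / 1.005972 = 1.203672
d₂ = d₁ − σ√T = 1.203672 − 1.005972 = 0.197701
N(d₁) = 0.885642,  N(d₂) = 0.578360,  e^(−rT) = 0.546083
E₀ = V₀·N(d₁) − D·e^(−rT)·N(d₂)
   = 116.0298·0.885642 − 105.0001·0.546083·0.578360 = 69.598406
B₀ = V₀ − E₀ = 116.0298 − 69.598406 = 46.431394
e^(−λT) = (B₀·e^(rT)/D − 0.3)/(1 − 0.3) = (46.4314·1.831225/105.0001 − 0.3)/0.7 = 0.72824844
λ = −ln(0.72824844)/8.8319 = 0.035905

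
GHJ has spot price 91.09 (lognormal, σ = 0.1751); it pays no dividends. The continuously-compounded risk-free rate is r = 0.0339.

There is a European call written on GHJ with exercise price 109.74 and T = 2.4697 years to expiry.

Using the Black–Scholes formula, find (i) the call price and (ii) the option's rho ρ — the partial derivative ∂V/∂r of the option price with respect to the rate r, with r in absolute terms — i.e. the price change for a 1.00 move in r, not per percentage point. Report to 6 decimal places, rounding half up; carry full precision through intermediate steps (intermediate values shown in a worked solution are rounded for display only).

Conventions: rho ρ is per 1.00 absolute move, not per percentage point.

σ√T = 0.1751·√2.4697 = 0.275175
d₁ = (ln(S/K) + (r+σ²/2)T) / (σ√T) = (ln(91.09/109.74) + (0.0339+0.1751²/2)·2.4697) / 0.275175 = (-0.186266 + 0.121583) / 0.275175 = -0.235060
d₂ = d₁ − σ√T = -0.235060 − 0.275175 = -0.510235
e^{−rT} = 0.919686
N(d₁) = 0.407081,  N(d₂) = 0.304944
Call price V = S·N(d₁) − K·e^{−rT}·N(d₂) = 37.081012 − 30.776840 = 6.304172
ρ = K·T·e^{−rT}·N(d₂) = 76.009562

price = 6.304172
ρ = 76.009562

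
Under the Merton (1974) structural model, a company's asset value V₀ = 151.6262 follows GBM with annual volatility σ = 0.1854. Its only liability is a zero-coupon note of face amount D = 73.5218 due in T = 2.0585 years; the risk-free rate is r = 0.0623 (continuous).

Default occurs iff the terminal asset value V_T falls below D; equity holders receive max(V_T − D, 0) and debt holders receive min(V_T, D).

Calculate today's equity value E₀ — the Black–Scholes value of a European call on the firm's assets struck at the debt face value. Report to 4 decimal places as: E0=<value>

Apply the equity-as-call identities (strike 73.5218, horizon 2.0585 years):
d₁ = [ln(V₀/D) + (r + σ²/2)T] / (σ√T)
   = [ln(151.6262/73.5218) + (0.0623 + 0.5·0.1854²)·2.0585] / (0.1854·√2.0585)
   = [0.723836 + 0.163623] / 0.266002 = 3.336287
d₂ = d₁ − σ√T = 3.336287 − 0.266002 = 3.070284
N(d₁) = 0.999575,  N(d₂) = 0.998931,  e^(−rT) = 0.879638
E₀ = V₀·N(d₁) − D·e^(−rT)·N(d₂)
   = 151.6262·0.999575 − 73.5218·0.879638·0.998931 = 86.958397

E0=86.9584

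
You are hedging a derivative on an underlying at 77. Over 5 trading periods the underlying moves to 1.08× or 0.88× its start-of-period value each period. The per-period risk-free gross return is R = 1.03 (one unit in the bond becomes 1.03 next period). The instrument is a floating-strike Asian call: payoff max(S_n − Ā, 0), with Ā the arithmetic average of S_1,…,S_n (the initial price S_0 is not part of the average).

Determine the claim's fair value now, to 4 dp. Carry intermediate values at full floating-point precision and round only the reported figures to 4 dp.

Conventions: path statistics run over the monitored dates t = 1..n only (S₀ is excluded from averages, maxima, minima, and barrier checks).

Under the martingale measure an up-move has probability p* = 0.7500; value the claim as the probability-weighted average of per-path payoffs, discounted 5 periods at R = 1.03.
Enumerate all 2^5 = 32 price paths (U = up ×1.08, D = down ×0.88); each path with k up-moves has probability p*^k·(1−p*)^(5−k).
DDDDD: Ā=53.3348, payoff=0.0000, prob=0.000977
UDDDD: Ā=65.4564, payoff=0.0000, prob=0.002930
DUDDD: Ā=62.3764, payoff=0.0000, prob=0.002930
UUDDD: Ā=76.5528, payoff=0.0000, prob=0.008789
DDUDD: Ā=59.6660, payoff=0.0000, prob=0.002930
UDUDD: Ā=73.2264, payoff=0.0000, prob=0.008789
DUUDD: Ā=70.1464, payoff=0.0000, prob=0.008789
UUUDD: Ā=86.0888, payoff=0.0000, prob=0.026367
DDDUD: Ā=57.2808, payoff=0.0000, prob=0.002930
UDDUD: Ā=70.2992, payoff=0.0000, prob=0.008789
DUDUD: Ā=67.2192, payoff=0.0000, prob=0.008789
UUDUD: Ā=82.4963, payoff=0.0000, prob=0.026367
DDUUD: Ā=64.5088, payoff=0.0000, prob=0.008789
UDUUD: Ā=79.1699, payoff=0.0000, prob=0.026367
DUUUD: Ā=76.0899, payoff=0.0000, prob=0.026367
UUUUD: Ā=93.3830, payoff=0.0000, prob=0.079102
DDDDU: Ā=55.1819, payoff=0.0000, prob=0.002930
UDDDU: Ā=67.7232, payoff=0.0000, prob=0.008789
DUDDU: Ā=64.6432, payoff=0.0000, prob=0.008789
UUDDU: Ā=79.3348, payoff=0.0000, prob=0.026367
DDUDU: Ā=61.9328, payoff=0.0000, prob=0.008789
UDUDU: Ā=76.0084, payoff=0.0000, prob=0.026367
DUUDU: Ā=72.9284, payoff=2.1867, prob=0.026367
UUUDU: Ā=89.5031, payoff=2.6836, prob=0.079102
DDDUU: Ā=59.5477, payoff=1.6573, prob=0.008789
UDDUU: Ā=73.0812, payoff=2.0339, prob=0.026367
DUDUU: Ā=70.0012, payoff=5.1139, prob=0.026367
UUDUU: Ā=85.9106, payoff=6.2762, prob=0.079102
DDUUU: Ā=67.2908, payoff=7.8243, prob=0.026367
UDUUU: Ā=82.5842, payoff=9.6026, prob=0.079102
DUUUU: Ā=79.5042, payoff=12.6826, prob=0.079102
UUUUU: Ā=97.5733, payoff=15.5650, prob=0.237305
Price = Σ prob·payoff / R^5 = 6.632153 / 1.159274 = 5.7210

price = 5.7210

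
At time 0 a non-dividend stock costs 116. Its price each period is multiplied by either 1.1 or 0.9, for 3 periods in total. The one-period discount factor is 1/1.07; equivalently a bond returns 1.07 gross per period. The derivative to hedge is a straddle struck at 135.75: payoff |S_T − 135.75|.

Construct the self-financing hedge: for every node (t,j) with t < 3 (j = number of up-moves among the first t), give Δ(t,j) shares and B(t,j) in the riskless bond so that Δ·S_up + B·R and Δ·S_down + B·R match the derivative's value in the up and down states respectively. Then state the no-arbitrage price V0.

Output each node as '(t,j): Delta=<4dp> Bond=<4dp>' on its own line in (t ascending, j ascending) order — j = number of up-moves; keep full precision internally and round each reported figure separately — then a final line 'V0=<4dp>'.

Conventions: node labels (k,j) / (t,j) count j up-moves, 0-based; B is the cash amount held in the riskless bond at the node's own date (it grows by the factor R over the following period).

(0,0): Delta=0.0144 Bond=11.8399
(1,0): Delta=-1.0000 Bond=118.5693
(1,1): Delta=0.1608 Bond=-6.0197
(2,0): Delta=-1.0000 Bond=126.8692
(2,1): Delta=-1.0000 Bond=126.8692
(2,2): Delta=0.3284 Bond=-29.9664
V0=13.5072

Under the risk-neutral measure, an up-move has probability p* = (R−d)/(u−d) = 0.8500 and values discount at R = 1.07.
Payoffs at expiry: V(3,0)=51.1860, V(3,1)=32.3940, V(3,2)=9.4260, V(3,3)=18.6460
(2,0): S=93.9600. Δ = (V_up−V_dn)/(S_up−S_dn) = (32.3940−51.1860)/(103.3560−84.5640) = -1.0000. V = [p*·32.3940 + (1−p*)·51.1860]/1.07 = 32.9092. B = V − Δ·S = 126.8692.
(2,1): S=114.8400. Δ = (V_up−V_dn)/(S_up−S_dn) = (9.4260−32.3940)/(126.3240−103.3560) = -1.0000. V = [p*·9.4260 + (1−p*)·32.3940]/1.07 = 12.0292. B = V − Δ·S = 126.8692.
(2,2): S=140.3600. Δ = (V_up−V_dn)/(S_up−S_dn) = (18.6460−9.4260)/(154.3960−126.3240) = 0.3284. V = [p*·18.6460 + (1−p*)·9.4260]/1.07 = 16.1336. B = V − Δ·S = -29.9664.
(1,0): S=104.4000. Δ = (V_up−V_dn)/(S_up−S_dn) = (12.0292−32.9092)/(114.8400−93.9600) = -1.0000. V = [p*·12.0292 + (1−p*)·32.9092]/1.07 = 14.1693. B = V − Δ·S = 118.5693.
(1,1): S=127.6000. Δ = (V_up−V_dn)/(S_up−S_dn) = (16.1336−12.0292)/(140.3600−114.8400) = 0.1608. V = [p*·16.1336 + (1−p*)·12.0292]/1.07 = 14.5028. B = V − Δ·S = -6.0197.
(0,0): S=116.0000. Δ = (V_up−V_dn)/(S_up−S_dn) = (14.5028−14.1693)/(127.6000−104.4000) = 0.0144. V = [p*·14.5028 + (1−p*)·14.1693]/1.07 = 13.5072. B = V − Δ·S = 11.8399.
Sanity check at the root: Δ(0,0)·S0 + B(0,0) reproduces V0 = 13.5072.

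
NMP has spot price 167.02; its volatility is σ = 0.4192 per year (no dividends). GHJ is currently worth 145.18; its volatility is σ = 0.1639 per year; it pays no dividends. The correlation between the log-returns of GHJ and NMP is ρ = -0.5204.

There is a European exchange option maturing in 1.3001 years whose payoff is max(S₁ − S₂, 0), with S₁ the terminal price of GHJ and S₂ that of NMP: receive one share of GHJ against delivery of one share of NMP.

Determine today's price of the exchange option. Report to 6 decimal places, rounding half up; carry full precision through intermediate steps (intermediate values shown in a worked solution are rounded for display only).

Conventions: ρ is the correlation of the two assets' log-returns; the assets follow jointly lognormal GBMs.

σ_eff = √(σ₁² + σ₂² − 2ρσ₁σ₂) = √(0.1639² + 0.4192² − 2·-0.5204·0.1639·0.4192) = 0.523547
d₁ = (ln(S₁/S₂) + (q₂ − q₁ + σ_eff²/2)T) / (σ_eff√T) = (ln(145.18/167.02) + (0.0 − 0.0 + 0.137051)·1.3001) / 0.596959 = 0.063724
d₂ = d₁ − σ_eff√T = 0.063724 − 0.596959 = -0.533235
N(d₁) = 0.525405,  N(d₂) = 0.296936
V = S₁·e^{−q₁T}·N(d₁) − S₂·e^{−q₂T}·N(d₂) = 76.278314 − 49.594179 = 26.684134
Key observation: pricing in NMP-units makes this a unit-strike call on the ratio S₁/S₂ — the risk-free rate cancels and cannot affect the value.

exchange price = 26.684134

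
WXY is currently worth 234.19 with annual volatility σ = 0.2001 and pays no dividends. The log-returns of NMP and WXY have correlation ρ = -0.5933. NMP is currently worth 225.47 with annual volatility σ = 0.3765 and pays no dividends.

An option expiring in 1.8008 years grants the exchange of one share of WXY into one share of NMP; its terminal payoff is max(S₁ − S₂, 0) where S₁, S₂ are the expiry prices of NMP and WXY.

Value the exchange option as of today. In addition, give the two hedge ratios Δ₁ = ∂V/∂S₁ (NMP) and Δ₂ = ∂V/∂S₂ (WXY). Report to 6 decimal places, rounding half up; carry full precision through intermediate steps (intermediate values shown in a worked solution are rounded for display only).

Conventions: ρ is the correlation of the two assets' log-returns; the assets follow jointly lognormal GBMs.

exchange price = 58.522990
Δ1 = 0.616046
Δ2 = -0.343212

σ_eff = √(σ₁² + σ₂² − 2ρσ₁σ₂) = √(0.3765² + 0.2001² − 2·-0.5933·0.3765·0.2001) = 0.520757
d₁ = (ln(S₁/S₂) + (q₂ − q₁ + σ_eff²/2)T) / (σ_eff√T) = (ln(225.47/234.19) + (0.0 − 0.0 + 0.135594)·1.8008) / 0.698824 = 0.295113
d₂ = d₁ − σ_eff√T = 0.295113 − 0.698824 = -0.403711
N(d₁) = 0.616046,  N(d₂) = 0.343212
V = S₁·e^{−q₁T}·N(d₁) − S₂·e^{−q₂T}·N(d₂) = 138.899925 − 80.376935 = 58.522990
Key observation: no risk-free rate is needed — with the second asset as numeraire the exchange option is a call on the ratio S₁/S₂, and r cancels out of the value.
Δ₁ = e^{−q₁T}·N(d₁) = 0.616046;  Δ₂ = −e^{−q₂T}·N(d₂) = -0.343212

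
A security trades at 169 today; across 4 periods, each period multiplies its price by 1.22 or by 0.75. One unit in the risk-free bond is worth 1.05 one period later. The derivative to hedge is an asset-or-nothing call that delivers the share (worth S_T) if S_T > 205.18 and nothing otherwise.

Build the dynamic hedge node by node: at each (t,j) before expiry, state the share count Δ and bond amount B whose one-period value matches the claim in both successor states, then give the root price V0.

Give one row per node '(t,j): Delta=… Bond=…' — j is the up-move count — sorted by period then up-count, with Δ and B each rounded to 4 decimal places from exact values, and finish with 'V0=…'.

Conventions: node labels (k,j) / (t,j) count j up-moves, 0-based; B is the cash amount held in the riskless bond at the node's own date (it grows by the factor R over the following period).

(0,0): Delta=1.5145 Bond=-133.5835
(1,0): Delta=1.4277 Bond=-129.2617
(1,1): Delta=1.5448 Bond=-146.4966
(2,0): Delta=0.0000 Bond=0.0000
(2,1): Delta=1.9251 Bond=-212.6354
(2,2): Delta=1.4123 Bond=-120.4934
(3,0): Delta=0.0000 Bond=0.0000
(3,1): Delta=0.0000 Bond=0.0000
(3,2): Delta=2.5957 Bond=-349.7853
(3,3): Delta=1.0000 Bond=0.0000
V0=122.3730

The replicating-portfolio and risk-neutral prices coincide; use p* = (1.05−0.75)/(1.22−0.75) = 0.6383 for the latter.
Expiry values: V(4,0)=0.0000, V(4,1)=0.0000, V(4,2)=0.0000, V(4,3)=230.1587, V(4,4)=374.3915
(3,0): S=71.2969. Δ = (V_up−V_dn)/(S_up−S_dn) = (0.0000−0.0000)/(86.9822−53.4727) = 0.0000. V = [p*·0.0000 + (1−p*)·0.0000]/1.05 = 0.0000. B = V − Δ·S = 0.0000.
(3,1): S=115.9763. Δ = (V_up−V_dn)/(S_up−S_dn) = (0.0000−0.0000)/(141.4910−86.9822) = 0.0000. V = [p*·0.0000 + (1−p*)·0.0000]/1.05 = 0.0000. B = V − Δ·S = 0.0000.
(3,2): S=188.6547. Δ = (V_up−V_dn)/(S_up−S_dn) = (230.1587−0.0000)/(230.1587−141.4910) = 2.5957. V = [p*·230.1587 + (1−p*)·0.0000]/1.05 = 139.9141. B = V − Δ·S = -349.7853.
(3,3): S=306.8783. Δ = (V_up−V_dn)/(S_up−S_dn) = (374.3915−230.1587)/(374.3915−230.1587) = 1.0000. V = [p*·374.3915 + (1−p*)·230.1587]/1.05 = 306.8783. B = V − Δ·S = 0.0000.
(2,0): S=95.0625. Δ = (V_up−V_dn)/(S_up−S_dn) = (0.0000−0.0000)/(115.9762−71.2969) = 0.0000. V = [p*·0.0000 + (1−p*)·0.0000]/1.05 = 0.0000. B = V − Δ·S = 0.0000.
(2,1): S=154.6350. Δ = (V_up−V_dn)/(S_up−S_dn) = (139.9141−0.0000)/(188.6547−115.9762) = 1.9251. V = [p*·139.9141 + (1−p*)·0.0000]/1.05 = 85.0542. B = V − Δ·S = -212.6354.
(2,2): S=251.5396. Δ = (V_up−V_dn)/(S_up−S_dn) = (306.8783−139.9141)/(306.8783−188.6547) = 1.4123. V = [p*·306.8783 + (1−p*)·139.9141]/1.05 = 234.7495. B = V − Δ·S = -120.4934.
(1,0): S=126.7500. Δ = (V_up−V_dn)/(S_up−S_dn) = (85.0542−0.0000)/(154.6350−95.0625) = 1.4277. V = [p*·85.0542 + (1−p*)·0.0000]/1.05 = 51.7047. B = V − Δ·S = -129.2617.
(1,1): S=206.1800. Δ = (V_up−V_dn)/(S_up−S_dn) = (234.7495−85.0542)/(251.5396−154.6350) = 1.5448. V = [p*·234.7495 + (1−p*)·85.0542]/1.05 = 172.0042. B = V − Δ·S = -146.4966.
(0,0): S=169.0000. Δ = (V_up−V_dn)/(S_up−S_dn) = (172.0042−51.7047)/(206.1800−126.7500) = 1.5145. V = [p*·172.0042 + (1−p*)·51.7047]/1.05 = 122.3730. B = V − Δ·S = -133.5835.
Verification: the root portfolio costs Δ(0,0)·S0 + B(0,0) = 122.3730, matching V0.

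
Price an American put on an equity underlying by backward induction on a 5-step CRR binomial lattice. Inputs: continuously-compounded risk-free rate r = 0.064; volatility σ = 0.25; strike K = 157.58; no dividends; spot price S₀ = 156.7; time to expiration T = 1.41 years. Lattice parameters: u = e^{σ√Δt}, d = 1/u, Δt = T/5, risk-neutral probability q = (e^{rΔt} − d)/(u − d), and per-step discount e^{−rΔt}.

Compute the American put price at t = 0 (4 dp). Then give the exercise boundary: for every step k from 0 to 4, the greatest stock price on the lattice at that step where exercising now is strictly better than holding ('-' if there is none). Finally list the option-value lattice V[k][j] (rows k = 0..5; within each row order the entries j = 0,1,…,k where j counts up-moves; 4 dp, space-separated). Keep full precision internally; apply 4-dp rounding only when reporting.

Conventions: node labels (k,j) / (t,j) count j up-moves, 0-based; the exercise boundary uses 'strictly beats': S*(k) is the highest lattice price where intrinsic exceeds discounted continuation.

price = 14.2127
boundary = - - 120.1589 105.2202 120.1589
tree:
14.2127
23.5232 6.6120
37.4211 12.2561 1.9363
52.3598 21.9660 4.2421 0.0000
65.4412 37.4211 9.2938 0.0000 0.0000
76.8962 52.3598 20.3616 0.0000 0.0000 0.0000

Δt=0.28200, u=1.14197, d=0.87568, q=0.53525, disc=e^(-rΔt)=0.98211
k=5 terminal: V=max(K-S,0) → 76.8962 52.3598 20.3616 0.0000 0.0000 0.0000
k=4: j=0 S=92.1388 intr=65.4412 cont=62.6227 V=65.4412[EX]; j=1 S=120.1589 intr=37.4211 cont=34.6026 V=37.4211[EX]; j=2 S=156.7000 intr=0.8800 cont=9.2938 V=9.2938[hold]; j=3 S=204.3535 intr=0.0000 cont=0.0000 V=0.0000[hold]; j=4 S=266.4988 intr=0.0000 cont=0.0000 V=0.0000[hold]  S*(4)=120.1589
k=3: j=0 S=105.2202 intr=52.3598 cont=49.5413 V=52.3598[EX]; j=1 S=137.2184 intr=20.3616 cont=21.9660 V=21.9660[hold]; j=2 S=178.9475 intr=0.0000 cont=4.2421 V=4.2421[hold]; j=3 S=233.3666 intr=0.0000 cont=0.0000 V=0.0000[hold]  S*(3)=105.2202
k=2: j=0 S=120.1589 intr=37.4211 cont=35.4460 V=37.4211[EX]; j=1 S=156.7000 intr=0.8800 cont=12.2561 V=12.2561[hold]; j=2 S=204.3535 intr=0.0000 cont=1.9363 V=1.9363[hold]  S*(2)=120.1589
k=1: j=0 S=137.2184 intr=20.3616 cont=23.5232 V=23.5232[hold]; j=1 S=178.9475 intr=0.0000 cont=6.6120 V=6.6120[hold]  S*(1)=-
k=0: j=0 S=156.7000 intr=0.8800 cont=14.2127 V=14.2127[hold]  S*(0)=-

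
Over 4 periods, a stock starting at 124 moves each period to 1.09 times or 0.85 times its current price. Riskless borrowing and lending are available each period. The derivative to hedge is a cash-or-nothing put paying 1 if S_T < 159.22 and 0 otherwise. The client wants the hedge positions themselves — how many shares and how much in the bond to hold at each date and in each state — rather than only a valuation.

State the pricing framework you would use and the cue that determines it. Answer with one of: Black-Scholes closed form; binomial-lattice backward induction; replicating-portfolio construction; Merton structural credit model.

framework: replicating-portfolio construction

Key observation: the mandate to exhibit the hedge at every date and state singles out the replicating-portfolio construction on the 4-period tree with factors 1.09 and 0.85 from 124.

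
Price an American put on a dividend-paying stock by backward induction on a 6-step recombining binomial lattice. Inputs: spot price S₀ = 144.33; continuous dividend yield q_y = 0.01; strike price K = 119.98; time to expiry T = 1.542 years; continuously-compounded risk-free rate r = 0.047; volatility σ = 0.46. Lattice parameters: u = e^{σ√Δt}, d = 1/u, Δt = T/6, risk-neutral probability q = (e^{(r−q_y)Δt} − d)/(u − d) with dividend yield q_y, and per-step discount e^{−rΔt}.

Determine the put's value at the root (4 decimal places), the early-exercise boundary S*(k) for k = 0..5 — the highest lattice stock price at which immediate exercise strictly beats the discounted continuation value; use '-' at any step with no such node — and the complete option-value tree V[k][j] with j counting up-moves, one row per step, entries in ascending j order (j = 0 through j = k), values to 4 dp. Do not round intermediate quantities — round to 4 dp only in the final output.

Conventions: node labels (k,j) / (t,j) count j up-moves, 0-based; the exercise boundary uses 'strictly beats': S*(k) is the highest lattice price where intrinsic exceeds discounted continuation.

price = 16.9549
boundary = - - - - 56.7872 71.7013
tree:
16.9549
24.9224 8.1323
35.4852 13.2902 2.3461
48.5509 21.2193 4.4159 0.0000
63.1928 32.7947 8.3118 0.0000 0.0000
75.0047 48.2787 15.6450 0.0000 0.0000 0.0000
84.3597 63.1928 29.4477 0.0000 0.0000 0.0000 0.0000

params: Δt=0.25700 u=1.26263 d=0.79200 q=0.46226 e^(-rΔt)=0.98799
t_6 payoffs: 84.3597 63.1928 29.4477 0.0000 0.0000 0.0000 0.0000
t_5: node(5,0) S=44.9753 payoff=75.0047 vs cont=73.6796 → 75.0047 [stop]  node(5,1) S=71.7013 payoff=48.2787 vs cont=47.0222 → 48.2787 [stop]  node(5,2) S=114.3089 payoff=5.6711 vs cont=15.6450 → 15.6450 [wait]  node(5,3) S=182.2356 payoff=0.0000 vs cont=0.0000 → 0.0000 [wait]  node(5,4) S=290.5268 payoff=0.0000 vs cont=0.0000 → 0.0000 [wait]  node(5,5) S=463.1686 payoff=0.0000 vs cont=0.0000 → 0.0000 [wait]  ⇒ S*(5)=71.7013
t_4: node(4,0) S=56.7872 payoff=63.1928 vs cont=61.8980 → 63.1928 [stop]  node(4,1) S=90.5323 payoff=29.4477 vs cont=32.7947 → 32.7947 [wait]  node(4,2) S=144.3300 payoff=0.0000 vs cont=8.3118 → 8.3118 [wait]  node(4,3) S=230.0963 payoff=0.0000 vs cont=0.0000 → 0.0000 [wait]  node(4,4) S=366.8281 payoff=0.0000 vs cont=0.0000 → 0.0000 [wait]  ⇒ S*(4)=56.7872
t_3: node(3,0) S=71.7013 payoff=48.2787 vs cont=48.5509 → 48.5509 [wait]  node(3,1) S=114.3089 payoff=5.6711 vs cont=21.2193 → 21.2193 [wait]  node(3,2) S=182.2356 payoff=0.0000 vs cont=4.4159 → 4.4159 [wait]  node(3,3) S=290.5268 payoff=0.0000 vs cont=0.0000 → 0.0000 [wait]  ⇒ S*(3)=-
t_2: node(2,0) S=90.5323 payoff=29.4477 vs cont=35.4852 → 35.4852 [wait]  node(2,1) S=144.3300 payoff=0.0000 vs cont=13.2902 → 13.2902 [wait]  node(2,2) S=230.0963 payoff=0.0000 vs cont=2.3461 → 2.3461 [wait]  ⇒ S*(2)=-
t_1: node(1,0) S=114.3089 payoff=5.6711 vs cont=24.9224 → 24.9224 [wait]  node(1,1) S=182.2356 payoff=0.0000 vs cont=8.1323 → 8.1323 [wait]  ⇒ S*(1)=-
t_0: node(0,0) S=144.3300 payoff=0.0000 vs cont=16.9549 → 16.9549 [wait]  ⇒ S*(0)=-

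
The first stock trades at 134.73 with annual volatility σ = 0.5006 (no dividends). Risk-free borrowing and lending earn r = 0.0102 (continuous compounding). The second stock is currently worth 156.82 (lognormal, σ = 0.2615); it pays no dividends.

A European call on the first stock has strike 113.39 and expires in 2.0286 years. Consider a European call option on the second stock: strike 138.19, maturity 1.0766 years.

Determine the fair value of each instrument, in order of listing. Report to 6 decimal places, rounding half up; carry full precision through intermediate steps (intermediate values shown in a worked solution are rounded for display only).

[the first stock call K=113.39]
σ√T = 0.5006·√2.0286 = 0.712999
d₁ = (ln(S/K) + (r+σ²/2)T) / (σ√T) = (ln(134.73/113.39) + (0.0102+0.5006²/2)·2.0286) / 0.712999 = (0.172440 + 0.274876) / 0.712999 = 0.627371
d₂ = d₁ − σ√T = 0.627371 − 0.712999 = -0.085628
e^{−rT} = 0.979521
N(d₁) = 0.734792,  N(d₂) = 0.465881
price = S·N(d₁) − K·e^{−rT}·N(d₂) = 98.998534 − 51.744422 = 47.254112
[the second stock call K=138.19]
σ√T = 0.2615·√1.0766 = 0.271331
d₁ = (ln(S/K) + (r+σ²/2)T) / (σ√T) = (ln(156.82/138.19) + (0.0102+0.2615²/2)·1.0766) / 0.271331 = (0.126469 + 0.047791) / 0.271331 = 0.642244
d₂ = d₁ − σ√T = 0.642244 − 0.271331 = 0.370914
e^{−rT} = 0.989079
N(d₁) = 0.739643,  N(d₂) = 0.644649
price = S·N(d₁) − K·e^{−rT}·N(d₂) = 115.990773 − 88.111148 = 27.879624

price(the first stock call K=113.39) = 47.254112
price(the second stock call K=138.19) = 27.879624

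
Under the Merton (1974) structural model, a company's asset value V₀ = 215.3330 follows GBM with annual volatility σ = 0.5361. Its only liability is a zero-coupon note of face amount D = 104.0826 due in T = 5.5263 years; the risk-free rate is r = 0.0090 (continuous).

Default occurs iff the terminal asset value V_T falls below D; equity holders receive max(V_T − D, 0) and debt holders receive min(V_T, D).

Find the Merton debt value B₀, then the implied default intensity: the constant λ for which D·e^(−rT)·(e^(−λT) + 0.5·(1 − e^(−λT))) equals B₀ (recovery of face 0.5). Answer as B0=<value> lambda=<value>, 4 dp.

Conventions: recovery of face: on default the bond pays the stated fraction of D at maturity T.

B0=71.8601 lambda=0.1440

Work the structural quantities from V₀ = 215.3330 against face 104.0826:
d₁ = [ln(V₀/D) + (r + σ²/2)T] / (σ√T)
   = [ln(215.3330/104.0826) + (0.0090 + 0.5·0.5361²)·5.5263] / (0.5361·√5.5263)
   = [0.727001 + 0.843875] / 1.260268 = 1.246461
d₂ = d₁ − σ√T = 1.246461 − 1.260268 = -0.013807
N(d₁) = 0.893702,  N(d₂) = 0.494492,  e^(−rT) = 0.951480
E₀ = V₀·N(d₁) − D·e^(−rT)·N(d₂)
   = 215.3330·0.893702 − 104.0826·0.951480·0.494492 = 143.472855
B₀ = V₀ − E₀ = 215.3330 − 143.472855 = 71.860145
e^(−λT) = (B₀·e^(rT)/D − 0.5)/(1 − 0.5) = (71.8601·1.050994/104.0826 − 0.5)/0.5 = 0.45124272
λ = −ln(0.45124272)/5.5263 = 0.143993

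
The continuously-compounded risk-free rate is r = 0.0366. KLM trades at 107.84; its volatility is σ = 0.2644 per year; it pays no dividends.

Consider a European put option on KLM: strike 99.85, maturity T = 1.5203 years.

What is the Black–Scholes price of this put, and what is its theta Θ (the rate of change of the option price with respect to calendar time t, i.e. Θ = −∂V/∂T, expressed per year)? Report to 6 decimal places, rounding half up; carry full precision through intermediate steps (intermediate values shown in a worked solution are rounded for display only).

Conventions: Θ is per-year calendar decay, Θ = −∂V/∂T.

price = 7.456911
Θ = -2.526054

σ√T = 0.2644·√1.5203 = 0.326006
d₁ = (ln(S/K) + (r+σ²/2)T) / (σ√T) = (ln(107.84/99.85) + (0.0366+0.2644²/2)·1.5203) / 0.326006 = (0.076980 + 0.108783) / 0.326006 = 0.569813
d₂ = d₁ − σ√T = 0.569813 − 0.326006 = 0.243807
e^{−rT} = 0.945877
N(−d₁) = 0.284402,  N(−d₂) = 0.403690
Put price V = K·e^{−rT}·N(−d₂) − S·N(−d₁) = 38.126854 − 30.669944 = 7.456911
φ(d₁) = (1/√(2π))·e^{−d₁²/2} = 0.339160
Θ = −S·φ(d₁)·σ/(2√T) + r·K·e^{−rT}·N(−d₂) = −3.921497 + 1.395443 = -2.526054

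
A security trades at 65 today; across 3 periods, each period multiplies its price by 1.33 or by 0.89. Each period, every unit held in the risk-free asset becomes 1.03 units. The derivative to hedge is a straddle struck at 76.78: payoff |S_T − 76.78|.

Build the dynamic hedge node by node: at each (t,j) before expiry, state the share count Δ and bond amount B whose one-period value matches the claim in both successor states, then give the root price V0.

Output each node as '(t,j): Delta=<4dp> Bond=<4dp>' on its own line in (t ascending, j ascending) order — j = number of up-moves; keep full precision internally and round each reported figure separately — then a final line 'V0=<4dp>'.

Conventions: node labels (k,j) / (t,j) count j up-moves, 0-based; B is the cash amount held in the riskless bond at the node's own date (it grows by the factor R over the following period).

Under the risk-neutral measure, an up-move has probability p* = (R−d)/(u−d) = 0.3182 and values discount at R = 1.03.
At maturity the claim pays: V(3,0)=30.9570, V(3,1)=8.3030, V(3,2)=25.5509, V(3,3)=76.1414
Node (2,0) S=51.4865: V=(p*·8.3030+(1−p*)·30.9570)/1.03=23.0572; Δ=(8.3030−30.9570)/(68.4770−45.8230)=-1.0000; B=V−Δ·S=74.5437
Node (2,1) S=76.9405: V=(p*·25.5509+(1−p*)·8.3030)/1.03=13.3892; Δ=(25.5509−8.3030)/(102.3309−68.4770)=0.5095; B=V−Δ·S=-25.8105
Node (2,2) S=114.9785: V=(p*·76.1414+(1−p*)·25.5509)/1.03=40.4348; Δ=(76.1414−25.5509)/(152.9214−102.3309)=1.0000; B=V−Δ·S=-74.5437
Node (1,0) S=57.8500: V=(p*·13.3892+(1−p*)·23.0572)/1.03=19.3991; Δ=(13.3892−23.0572)/(76.9405−51.4865)=-0.3798; B=V−Δ·S=41.3716
Node (1,1) S=86.4500: V=(p*·40.4348+(1−p*)·13.3892)/1.03=21.3540; Δ=(40.4348−13.3892)/(114.9785−76.9405)=0.7110; B=V−Δ·S=-40.1132
Node (0,0) S=65.0000: V=(p*·21.3540+(1−p*)·19.3991)/1.03=19.4380; Δ=(21.3540−19.3991)/(86.4500−57.8500)=0.0684; B=V−Δ·S=14.9948
As a check, the time-0 holding Δ(0,0)·S0 + B(0,0) comes to 19.4380 — exactly V0.

(0,0): Delta=0.0684 Bond=14.9948
(1,0): Delta=-0.3798 Bond=41.3716
(1,1): Delta=0.7110 Bond=-40.1132
(2,0): Delta=-1.0000 Bond=74.5437
(2,1): Delta=0.5095 Bond=-25.8105
(2,2): Delta=1.0000 Bond=-74.5437
V0=19.4380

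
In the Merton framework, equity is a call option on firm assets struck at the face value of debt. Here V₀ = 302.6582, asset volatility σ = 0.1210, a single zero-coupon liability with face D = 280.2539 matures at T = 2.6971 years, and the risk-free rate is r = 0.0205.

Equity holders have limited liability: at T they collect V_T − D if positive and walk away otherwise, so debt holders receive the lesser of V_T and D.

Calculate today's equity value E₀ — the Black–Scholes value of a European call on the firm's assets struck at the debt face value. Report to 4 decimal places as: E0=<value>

E0=45.9832

Work the structural quantities from V₀ = 302.6582 against face 280.2539:
d₁ = [ln(V₀/D) + (r + σ²/2)T] / (σ√T)
   = [ln(302.6582/280.2539) + (0.0205 + 0.5·0.1210²)·2.6971] / (0.1210·√2.6971)
   = [0.076908 + 0.075035] / 0.198716 = 0.764621
d₂ = d₁ − σ√T = 0.764621 − 0.198716 = 0.565905
N(d₁) = 0.777751,  N(d₂) = 0.714271,  e^(−rT) = 0.946210
E₀ = V₀·N(d₁) − D·e^(−rT)·N(d₂)
   = 302.6582·0.777751 − 280.2539·0.946210·0.714271 = 45.983184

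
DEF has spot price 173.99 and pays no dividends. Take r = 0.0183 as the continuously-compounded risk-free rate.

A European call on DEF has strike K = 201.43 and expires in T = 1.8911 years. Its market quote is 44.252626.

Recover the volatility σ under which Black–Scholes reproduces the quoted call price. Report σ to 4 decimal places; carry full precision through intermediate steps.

At σ = 0.5465 the Black–Scholes value reproduces the quote:
σ√T = 0.5465·√1.8911 = 0.751532
d₁ = (ln(S/K) + (r+σ²/2)T) / (σ√T) = (ln(173.99/201.43) + (0.0183+0.5465²/2)·1.8911) / 0.751532 = (-0.146444 + 0.317007) / 0.751532 = 0.226954
d₂ = d₁ − σ√T = 0.226954 − 0.751532 = -0.524578
e^{−rT} = 0.965985
N(d₁) = 0.589770,  N(d₂) = 0.299938
V = S·N(d₁) − K·e^{−rT}·N(d₂) = 102.614120 − 58.361494 = 44.252626 (equal to the quote); since ∂V/∂σ > 0 for all σ, the implied volatility is unique

sigma = 0.5465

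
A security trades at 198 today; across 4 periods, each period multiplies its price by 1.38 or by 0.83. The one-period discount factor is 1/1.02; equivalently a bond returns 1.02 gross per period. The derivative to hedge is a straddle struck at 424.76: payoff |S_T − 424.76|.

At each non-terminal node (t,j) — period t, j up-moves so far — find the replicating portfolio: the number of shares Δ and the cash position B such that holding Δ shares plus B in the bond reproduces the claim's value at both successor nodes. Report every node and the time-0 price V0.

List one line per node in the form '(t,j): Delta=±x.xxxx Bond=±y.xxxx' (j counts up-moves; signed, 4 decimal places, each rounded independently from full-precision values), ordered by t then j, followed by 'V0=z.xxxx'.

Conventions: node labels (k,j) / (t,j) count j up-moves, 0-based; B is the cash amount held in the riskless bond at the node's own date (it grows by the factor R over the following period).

The replicating-portfolio and risk-neutral prices coincide; use p* = (1.02−0.83)/(1.38−0.83) = 0.3455 for the latter.
At maturity the claim pays: V(4,0)=330.7925, V(4,1)=268.5249, V(4,2)=164.9957, V(4,3)=7.1374, V(4,4)=293.3344
Node (3,0) S=113.2138: V=(p*·268.5249+(1−p*)·330.7925)/1.02=303.2175; Δ=(268.5249−330.7925)/(156.2351−93.9675)=-1.0000; B=V−Δ·S=416.4314
Node (3,1) S=188.2350: V=(p*·164.9957+(1−p*)·268.5249)/1.02=228.1963; Δ=(164.9957−268.5249)/(259.7643−156.2351)=-1.0000; B=V−Δ·S=416.4314
Node (3,2) S=312.9691: V=(p*·7.1374+(1−p*)·164.9957)/1.02=108.2968; Δ=(7.1374−164.9957)/(431.8974−259.7643)=-0.9171; B=V−Δ·S=395.3119
Node (3,3) S=520.3583: V=(p*·293.3344+(1−p*)·7.1374)/1.02=103.9269; Δ=(293.3344−7.1374)/(718.0944−431.8974)=1.0000; B=V−Δ·S=-416.4314
Node (2,0) S=136.4022: V=(p*·228.1963+(1−p*)·303.2175)/1.02=271.8639; Δ=(228.1963−303.2175)/(188.2350−113.2138)=-1.0000; B=V−Δ·S=408.2661
Node (2,1) S=226.7892: V=(p*·108.2968+(1−p*)·228.1963)/1.02=183.1142; Δ=(108.2968−228.1963)/(312.9691−188.2350)=-0.9612; B=V−Δ·S=401.1133
Node (2,2) S=377.0712: V=(p*·103.9269+(1−p*)·108.2968)/1.02=104.6934; Δ=(103.9269−108.2968)/(520.3583−312.9691)=-0.0211; B=V−Δ·S=112.6387
Node (1,0) S=164.3400: V=(p*·183.1142+(1−p*)·271.8639)/1.02=236.4754; Δ=(183.1142−271.8639)/(226.7892−136.4022)=-0.9819; B=V−Δ·S=397.8383
Node (1,1) S=273.2400: V=(p*·104.6934+(1−p*)·183.1142)/1.02=152.9641; Δ=(104.6934−183.1142)/(377.0712−226.7892)=-0.5218; B=V−Δ·S=295.5475
Node (0,0) S=198.0000: V=(p*·152.9641+(1−p*)·236.4754)/1.02=203.5549; Δ=(152.9641−236.4754)/(273.2400−164.3400)=-0.7669; B=V−Δ·S=355.3936
As a check, the time-0 holding Δ(0,0)·S0 + B(0,0) comes to 203.5549 — exactly V0.

(0,0): Delta=-0.7669 Bond=355.3936
(1,0): Delta=-0.9819 Bond=397.8383
(1,1): Delta=-0.5218 Bond=295.5475
(2,0): Delta=-1.0000 Bond=408.2661
(2,1): Delta=-0.9612 Bond=401.1133
(2,2): Delta=-0.0211 Bond=112.6387
(3,0): Delta=-1.0000 Bond=416.4314
(3,1): Delta=-1.0000 Bond=416.4314
(3,2): Delta=-0.9171 Bond=395.3119
(3,3): Delta=1.0000 Bond=-416.4314
V0=203.5549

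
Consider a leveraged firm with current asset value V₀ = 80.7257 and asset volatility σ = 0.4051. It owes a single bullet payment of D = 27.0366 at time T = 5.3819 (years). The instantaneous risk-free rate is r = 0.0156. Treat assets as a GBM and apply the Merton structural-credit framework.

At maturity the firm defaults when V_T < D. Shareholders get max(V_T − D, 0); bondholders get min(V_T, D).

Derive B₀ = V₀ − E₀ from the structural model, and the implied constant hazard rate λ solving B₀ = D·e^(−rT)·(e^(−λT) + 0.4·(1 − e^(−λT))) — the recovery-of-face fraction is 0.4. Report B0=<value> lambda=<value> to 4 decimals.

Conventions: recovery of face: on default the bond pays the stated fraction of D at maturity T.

B0=22.8974 lambda=0.0262

With assets at 80.7257 and a single debt payment of 27.0366 at 5.3819 years:
d₁ = [ln(V₀/D) + (r + σ²/2)T] / (σ√T)
   = [ln(80.7257/27.0366) + (0.0156 + 0.5·0.4051²)·5.3819] / (0.4051·√5.3819)
   = [1.093865 + 0.525559] / 0.939788 = 1.723180
d₂ = d₁ − σ√T = 1.723180 − 0.939788 = 0.783391
N(d₁) = 0.957572,  N(d₂) = 0.783301,  e^(−rT) = 0.919470
E₀ = V₀·N(d₁) − D·e^(−rT)·N(d₂)
   = 80.7257·0.957572 − 27.0366·0.919470·0.783301 = 57.828308
B₀ = V₀ − E₀ = 80.7257 − 57.828308 = 22.897392
e^(−λT) = (B₀·e^(rT)/D − 0.4)/(1 − 0.4) = (22.8974·1.087583/27.0366 − 0.4)/0.6 = 0.86846342
λ = −ln(0.86846342)/5.3819 = 0.026204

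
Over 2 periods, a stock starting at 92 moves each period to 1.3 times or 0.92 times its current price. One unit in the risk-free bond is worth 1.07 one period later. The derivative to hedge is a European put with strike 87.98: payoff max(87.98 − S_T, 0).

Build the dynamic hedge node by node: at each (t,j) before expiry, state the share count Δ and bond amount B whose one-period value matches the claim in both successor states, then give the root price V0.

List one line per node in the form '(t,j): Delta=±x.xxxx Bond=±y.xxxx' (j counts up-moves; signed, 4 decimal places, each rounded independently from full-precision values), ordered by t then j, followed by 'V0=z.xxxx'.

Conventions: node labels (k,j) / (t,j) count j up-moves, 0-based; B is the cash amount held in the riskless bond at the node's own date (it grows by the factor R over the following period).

No-arbitrage ⇒ martingale measure with p* = (R−d)/(u−d) = 0.3947.
Expiry values: V(2,0)=10.1112, V(2,1)=0.0000, V(2,2)=0.0000
(1,0): S=84.6400. Δ = (V_up−V_dn)/(S_up−S_dn) = (0.0000−10.1112)/(110.0320−77.8688) = -0.3144. V = [p*·0.0000 + (1−p*)·10.1112]/1.07 = 5.7196. B = V − Δ·S = 32.3280.
(1,1): S=119.6000. Δ = (V_up−V_dn)/(S_up−S_dn) = (0.0000−0.0000)/(155.4800−110.0320) = 0.0000. V = [p*·0.0000 + (1−p*)·0.0000]/1.07 = 0.0000. B = V − Δ·S = 0.0000.
(0,0): S=92.0000. Δ = (V_up−V_dn)/(S_up−S_dn) = (0.0000−5.7196)/(119.6000−84.6400) = -0.1636. V = [p*·0.0000 + (1−p*)·5.7196]/1.07 = 3.2354. B = V − Δ·S = 18.2869.
Sanity check at the root: Δ(0,0)·S0 + B(0,0) reproduces V0 = 3.2354.

(0,0): Delta=-0.1636 Bond=18.2869
(1,0): Delta=-0.3144 Bond=32.3280
(1,1): Delta=0.0000 Bond=0.0000
V0=3.2354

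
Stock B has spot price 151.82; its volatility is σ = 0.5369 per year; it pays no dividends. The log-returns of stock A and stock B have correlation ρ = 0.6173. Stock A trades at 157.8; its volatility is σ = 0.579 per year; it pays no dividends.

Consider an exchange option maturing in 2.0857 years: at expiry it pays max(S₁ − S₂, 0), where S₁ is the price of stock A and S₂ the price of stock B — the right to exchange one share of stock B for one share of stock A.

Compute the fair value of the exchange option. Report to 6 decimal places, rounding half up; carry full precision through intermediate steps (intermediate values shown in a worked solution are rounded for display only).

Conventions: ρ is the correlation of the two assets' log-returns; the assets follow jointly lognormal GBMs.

exchange price = 45.827661

σ_eff = √(σ₁² + σ₂² − 2ρσ₁σ₂) = √(0.579² + 0.5369² − 2·0.6173·0.579·0.5369) = 0.489600
d₁ = (ln(S₁/S₂) + (q₂ − q₁ + σ_eff²/2)T) / (σ_eff√T) = (ln(157.8/151.82) + (0.0 − 0.0 + 0.119854)·2.0857) / 0.707079 = 0.408177
d₂ = d₁ − σ_eff√T = 0.408177 − 0.707079 = -0.298902
N(d₁) = 0.658428,  N(d₂) = 0.382507
V = S₁·e^{−q₁T}·N(d₁) − S₂·e^{−q₂T}·N(d₂) = 103.899931 − 58.072270 = 45.827661
Key observation: r never enters — measured in units of stock B, the claim is a call on S₁/S₂ struck at 1, so only the dividend yields and σ_eff matter.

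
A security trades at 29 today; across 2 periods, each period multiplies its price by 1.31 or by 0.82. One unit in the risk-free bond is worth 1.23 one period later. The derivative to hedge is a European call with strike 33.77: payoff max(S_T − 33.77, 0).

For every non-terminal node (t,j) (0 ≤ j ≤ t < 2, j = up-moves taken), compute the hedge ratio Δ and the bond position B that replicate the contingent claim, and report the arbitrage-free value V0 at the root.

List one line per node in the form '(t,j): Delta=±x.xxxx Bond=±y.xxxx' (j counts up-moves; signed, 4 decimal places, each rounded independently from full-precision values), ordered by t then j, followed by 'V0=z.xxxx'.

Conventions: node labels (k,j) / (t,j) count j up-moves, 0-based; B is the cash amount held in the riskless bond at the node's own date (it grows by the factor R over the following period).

(0,0): Delta=0.7658 Bond=-14.8058
(1,0): Delta=0.0000 Bond=0.0000
(1,1): Delta=0.8594 Bond=-21.7645
V0=7.4029

Since d<R<u, set p* = (R−d)/(u−d) = 0.8367; price each node as the discounted p*-expectation of its children.
At maturity the claim pays: V(2,0)=0.0000, V(2,1)=0.0000, V(2,2)=15.9969
Node (1,0) S=23.7800: V=(p*·0.0000+(1−p*)·0.0000)/1.23=0.0000; Δ=(0.0000−0.0000)/(31.1518−19.4996)=0.0000; B=V−Δ·S=0.0000
Node (1,1) S=37.9900: V=(p*·15.9969+(1−p*)·0.0000)/1.23=10.8822; Δ=(15.9969−0.0000)/(49.7669−31.1518)=0.8594; B=V−Δ·S=-21.7645
Node (0,0) S=29.0000: V=(p*·10.8822+(1−p*)·0.0000)/1.23=7.4029; Δ=(10.8822−0.0000)/(37.9900−23.7800)=0.7658; B=V−Δ·S=-14.8058
Check: Δ(0,0)·S0 + B(0,0) = 7.4029 = V0.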